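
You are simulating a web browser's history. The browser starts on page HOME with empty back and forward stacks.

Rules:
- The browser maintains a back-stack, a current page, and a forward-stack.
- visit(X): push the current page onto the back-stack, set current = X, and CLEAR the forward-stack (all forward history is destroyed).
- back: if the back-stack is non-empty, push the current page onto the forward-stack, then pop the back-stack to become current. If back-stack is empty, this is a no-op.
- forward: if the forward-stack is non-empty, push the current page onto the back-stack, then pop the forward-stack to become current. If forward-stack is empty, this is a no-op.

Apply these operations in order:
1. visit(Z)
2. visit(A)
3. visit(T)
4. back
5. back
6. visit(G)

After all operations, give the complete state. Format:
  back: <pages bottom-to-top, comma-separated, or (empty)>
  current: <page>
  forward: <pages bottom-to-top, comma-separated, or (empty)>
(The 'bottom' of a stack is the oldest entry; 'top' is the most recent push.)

After 1 (visit(Z)): cur=Z back=1 fwd=0
After 2 (visit(A)): cur=A back=2 fwd=0
After 3 (visit(T)): cur=T back=3 fwd=0
After 4 (back): cur=A back=2 fwd=1
After 5 (back): cur=Z back=1 fwd=2
After 6 (visit(G)): cur=G back=2 fwd=0

Answer: back: HOME,Z
current: G
forward: (empty)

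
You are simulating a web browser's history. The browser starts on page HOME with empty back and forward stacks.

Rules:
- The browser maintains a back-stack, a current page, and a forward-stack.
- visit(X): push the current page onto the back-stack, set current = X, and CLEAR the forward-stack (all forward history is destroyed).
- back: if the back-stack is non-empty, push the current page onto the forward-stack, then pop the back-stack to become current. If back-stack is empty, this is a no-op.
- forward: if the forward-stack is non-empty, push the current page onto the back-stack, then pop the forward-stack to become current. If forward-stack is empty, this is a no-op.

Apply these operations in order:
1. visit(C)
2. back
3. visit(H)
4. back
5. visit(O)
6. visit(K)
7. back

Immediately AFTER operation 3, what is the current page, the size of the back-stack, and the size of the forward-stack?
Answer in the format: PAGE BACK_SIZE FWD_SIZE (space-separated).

After 1 (visit(C)): cur=C back=1 fwd=0
After 2 (back): cur=HOME back=0 fwd=1
After 3 (visit(H)): cur=H back=1 fwd=0

H 1 0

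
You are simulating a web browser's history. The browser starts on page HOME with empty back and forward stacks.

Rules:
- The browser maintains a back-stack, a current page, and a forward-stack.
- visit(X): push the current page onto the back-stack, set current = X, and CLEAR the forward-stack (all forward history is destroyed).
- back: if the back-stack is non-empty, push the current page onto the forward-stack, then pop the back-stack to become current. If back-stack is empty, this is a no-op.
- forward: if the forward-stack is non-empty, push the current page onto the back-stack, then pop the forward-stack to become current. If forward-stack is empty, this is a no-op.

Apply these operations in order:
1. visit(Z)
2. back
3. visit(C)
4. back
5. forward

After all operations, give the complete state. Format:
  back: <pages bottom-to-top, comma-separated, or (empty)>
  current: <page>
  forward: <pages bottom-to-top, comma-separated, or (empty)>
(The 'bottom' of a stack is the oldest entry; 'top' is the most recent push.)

Answer: back: HOME
current: C
forward: (empty)

Derivation:
After 1 (visit(Z)): cur=Z back=1 fwd=0
After 2 (back): cur=HOME back=0 fwd=1
After 3 (visit(C)): cur=C back=1 fwd=0
After 4 (back): cur=HOME back=0 fwd=1
After 5 (forward): cur=C back=1 fwd=0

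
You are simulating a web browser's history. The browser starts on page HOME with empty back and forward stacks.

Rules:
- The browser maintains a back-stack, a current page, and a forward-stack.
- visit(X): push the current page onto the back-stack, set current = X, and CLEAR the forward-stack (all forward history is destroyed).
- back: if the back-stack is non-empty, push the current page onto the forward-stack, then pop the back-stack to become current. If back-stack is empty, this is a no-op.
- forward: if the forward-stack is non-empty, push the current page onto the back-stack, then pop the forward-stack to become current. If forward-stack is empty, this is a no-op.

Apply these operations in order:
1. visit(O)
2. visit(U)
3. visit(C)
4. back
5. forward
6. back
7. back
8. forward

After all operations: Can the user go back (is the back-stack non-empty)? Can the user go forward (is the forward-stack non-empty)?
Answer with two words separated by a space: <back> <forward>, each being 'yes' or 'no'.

Answer: yes yes

Derivation:
After 1 (visit(O)): cur=O back=1 fwd=0
After 2 (visit(U)): cur=U back=2 fwd=0
After 3 (visit(C)): cur=C back=3 fwd=0
After 4 (back): cur=U back=2 fwd=1
After 5 (forward): cur=C back=3 fwd=0
After 6 (back): cur=U back=2 fwd=1
After 7 (back): cur=O back=1 fwd=2
After 8 (forward): cur=U back=2 fwd=1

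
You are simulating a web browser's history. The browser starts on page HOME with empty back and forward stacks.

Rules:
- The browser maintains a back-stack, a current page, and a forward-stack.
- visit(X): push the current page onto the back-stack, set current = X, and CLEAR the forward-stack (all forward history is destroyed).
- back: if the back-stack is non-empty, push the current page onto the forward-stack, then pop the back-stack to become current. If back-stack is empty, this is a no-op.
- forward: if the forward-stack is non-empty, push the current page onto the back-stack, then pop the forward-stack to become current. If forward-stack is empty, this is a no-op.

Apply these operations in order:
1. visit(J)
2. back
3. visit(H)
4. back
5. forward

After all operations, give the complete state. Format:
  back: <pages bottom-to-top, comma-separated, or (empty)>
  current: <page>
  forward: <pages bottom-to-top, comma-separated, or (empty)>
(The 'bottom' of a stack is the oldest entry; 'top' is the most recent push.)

Answer: back: HOME
current: H
forward: (empty)

Derivation:
After 1 (visit(J)): cur=J back=1 fwd=0
After 2 (back): cur=HOME back=0 fwd=1
After 3 (visit(H)): cur=H back=1 fwd=0
After 4 (back): cur=HOME back=0 fwd=1
After 5 (forward): cur=H back=1 fwd=0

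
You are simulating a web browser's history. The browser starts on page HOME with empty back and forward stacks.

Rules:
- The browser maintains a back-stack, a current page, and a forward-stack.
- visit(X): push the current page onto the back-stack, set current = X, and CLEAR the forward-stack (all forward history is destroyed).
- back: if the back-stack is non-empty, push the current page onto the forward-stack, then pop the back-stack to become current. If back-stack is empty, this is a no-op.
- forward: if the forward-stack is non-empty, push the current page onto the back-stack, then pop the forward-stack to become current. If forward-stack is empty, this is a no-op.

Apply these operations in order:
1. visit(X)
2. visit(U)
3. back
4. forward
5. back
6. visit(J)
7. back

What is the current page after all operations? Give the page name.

After 1 (visit(X)): cur=X back=1 fwd=0
After 2 (visit(U)): cur=U back=2 fwd=0
After 3 (back): cur=X back=1 fwd=1
After 4 (forward): cur=U back=2 fwd=0
After 5 (back): cur=X back=1 fwd=1
After 6 (visit(J)): cur=J back=2 fwd=0
After 7 (back): cur=X back=1 fwd=1

Answer: X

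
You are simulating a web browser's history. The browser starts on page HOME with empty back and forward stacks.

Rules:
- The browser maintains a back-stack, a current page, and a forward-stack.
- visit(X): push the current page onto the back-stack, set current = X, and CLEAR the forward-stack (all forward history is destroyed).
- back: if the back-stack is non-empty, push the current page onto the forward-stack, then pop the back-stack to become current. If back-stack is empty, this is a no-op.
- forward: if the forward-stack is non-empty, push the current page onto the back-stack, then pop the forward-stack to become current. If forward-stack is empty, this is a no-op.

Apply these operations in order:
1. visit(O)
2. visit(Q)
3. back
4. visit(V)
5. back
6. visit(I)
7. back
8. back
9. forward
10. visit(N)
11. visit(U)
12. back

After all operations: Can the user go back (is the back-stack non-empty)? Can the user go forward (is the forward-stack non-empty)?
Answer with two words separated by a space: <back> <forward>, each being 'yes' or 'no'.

After 1 (visit(O)): cur=O back=1 fwd=0
After 2 (visit(Q)): cur=Q back=2 fwd=0
After 3 (back): cur=O back=1 fwd=1
After 4 (visit(V)): cur=V back=2 fwd=0
After 5 (back): cur=O back=1 fwd=1
After 6 (visit(I)): cur=I back=2 fwd=0
After 7 (back): cur=O back=1 fwd=1
After 8 (back): cur=HOME back=0 fwd=2
After 9 (forward): cur=O back=1 fwd=1
After 10 (visit(N)): cur=N back=2 fwd=0
After 11 (visit(U)): cur=U back=3 fwd=0
After 12 (back): cur=N back=2 fwd=1

Answer: yes yes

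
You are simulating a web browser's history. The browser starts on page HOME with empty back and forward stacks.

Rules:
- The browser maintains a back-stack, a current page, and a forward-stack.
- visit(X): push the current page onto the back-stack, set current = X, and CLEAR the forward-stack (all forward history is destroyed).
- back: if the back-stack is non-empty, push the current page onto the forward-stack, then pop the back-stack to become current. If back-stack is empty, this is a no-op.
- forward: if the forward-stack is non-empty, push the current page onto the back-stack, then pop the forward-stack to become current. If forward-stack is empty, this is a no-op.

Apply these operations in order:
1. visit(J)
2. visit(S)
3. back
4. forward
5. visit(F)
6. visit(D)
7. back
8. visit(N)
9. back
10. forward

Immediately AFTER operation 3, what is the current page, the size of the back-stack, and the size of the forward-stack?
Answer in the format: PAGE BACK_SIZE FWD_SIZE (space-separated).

After 1 (visit(J)): cur=J back=1 fwd=0
After 2 (visit(S)): cur=S back=2 fwd=0
After 3 (back): cur=J back=1 fwd=1

J 1 1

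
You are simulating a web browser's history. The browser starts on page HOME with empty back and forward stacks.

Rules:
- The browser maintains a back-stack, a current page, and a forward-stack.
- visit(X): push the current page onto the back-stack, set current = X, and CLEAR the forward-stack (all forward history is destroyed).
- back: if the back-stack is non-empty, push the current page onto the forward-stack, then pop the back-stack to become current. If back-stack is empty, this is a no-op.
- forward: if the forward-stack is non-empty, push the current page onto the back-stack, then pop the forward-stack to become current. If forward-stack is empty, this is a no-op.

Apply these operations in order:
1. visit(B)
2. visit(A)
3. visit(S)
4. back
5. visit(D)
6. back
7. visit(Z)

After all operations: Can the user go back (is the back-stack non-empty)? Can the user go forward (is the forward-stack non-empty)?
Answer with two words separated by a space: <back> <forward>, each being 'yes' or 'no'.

Answer: yes no

Derivation:
After 1 (visit(B)): cur=B back=1 fwd=0
After 2 (visit(A)): cur=A back=2 fwd=0
After 3 (visit(S)): cur=S back=3 fwd=0
After 4 (back): cur=A back=2 fwd=1
After 5 (visit(D)): cur=D back=3 fwd=0
After 6 (back): cur=A back=2 fwd=1
After 7 (visit(Z)): cur=Z back=3 fwd=0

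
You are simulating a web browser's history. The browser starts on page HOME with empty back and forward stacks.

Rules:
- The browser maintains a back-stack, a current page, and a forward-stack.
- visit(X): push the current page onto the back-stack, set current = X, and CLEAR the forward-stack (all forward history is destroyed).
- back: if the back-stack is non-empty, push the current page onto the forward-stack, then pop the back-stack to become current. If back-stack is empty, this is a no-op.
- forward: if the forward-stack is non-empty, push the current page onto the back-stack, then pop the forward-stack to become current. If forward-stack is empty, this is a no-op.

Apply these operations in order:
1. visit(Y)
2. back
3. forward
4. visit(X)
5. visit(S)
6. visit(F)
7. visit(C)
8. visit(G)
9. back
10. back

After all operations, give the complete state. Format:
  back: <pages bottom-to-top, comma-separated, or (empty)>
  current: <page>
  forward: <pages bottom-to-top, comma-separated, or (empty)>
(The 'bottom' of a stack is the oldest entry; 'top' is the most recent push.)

Answer: back: HOME,Y,X,S
current: F
forward: G,C

Derivation:
After 1 (visit(Y)): cur=Y back=1 fwd=0
After 2 (back): cur=HOME back=0 fwd=1
After 3 (forward): cur=Y back=1 fwd=0
After 4 (visit(X)): cur=X back=2 fwd=0
After 5 (visit(S)): cur=S back=3 fwd=0
After 6 (visit(F)): cur=F back=4 fwd=0
After 7 (visit(C)): cur=C back=5 fwd=0
After 8 (visit(G)): cur=G back=6 fwd=0
After 9 (back): cur=C back=5 fwd=1
After 10 (back): cur=F back=4 fwd=2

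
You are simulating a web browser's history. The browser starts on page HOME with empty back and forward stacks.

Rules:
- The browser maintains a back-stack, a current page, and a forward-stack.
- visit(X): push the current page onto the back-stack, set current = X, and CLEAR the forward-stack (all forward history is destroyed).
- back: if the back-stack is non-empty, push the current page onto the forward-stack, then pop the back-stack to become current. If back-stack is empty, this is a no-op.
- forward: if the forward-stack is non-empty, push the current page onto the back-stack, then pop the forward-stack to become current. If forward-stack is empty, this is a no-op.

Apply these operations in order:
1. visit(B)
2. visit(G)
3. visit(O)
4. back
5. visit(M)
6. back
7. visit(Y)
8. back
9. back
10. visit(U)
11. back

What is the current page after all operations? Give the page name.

Answer: B

Derivation:
After 1 (visit(B)): cur=B back=1 fwd=0
After 2 (visit(G)): cur=G back=2 fwd=0
After 3 (visit(O)): cur=O back=3 fwd=0
After 4 (back): cur=G back=2 fwd=1
After 5 (visit(M)): cur=M back=3 fwd=0
After 6 (back): cur=G back=2 fwd=1
After 7 (visit(Y)): cur=Y back=3 fwd=0
After 8 (back): cur=G back=2 fwd=1
After 9 (back): cur=B back=1 fwd=2
After 10 (visit(U)): cur=U back=2 fwd=0
After 11 (back): cur=B back=1 fwd=1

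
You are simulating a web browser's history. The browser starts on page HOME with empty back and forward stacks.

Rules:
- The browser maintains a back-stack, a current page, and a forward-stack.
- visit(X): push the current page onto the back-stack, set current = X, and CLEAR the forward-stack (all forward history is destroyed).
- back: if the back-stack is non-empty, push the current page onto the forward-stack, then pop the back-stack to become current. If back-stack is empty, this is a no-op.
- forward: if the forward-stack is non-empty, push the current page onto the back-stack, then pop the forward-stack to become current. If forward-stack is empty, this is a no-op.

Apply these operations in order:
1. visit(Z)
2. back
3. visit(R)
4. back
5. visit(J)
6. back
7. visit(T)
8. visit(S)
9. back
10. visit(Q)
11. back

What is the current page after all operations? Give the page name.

After 1 (visit(Z)): cur=Z back=1 fwd=0
After 2 (back): cur=HOME back=0 fwd=1
After 3 (visit(R)): cur=R back=1 fwd=0
After 4 (back): cur=HOME back=0 fwd=1
After 5 (visit(J)): cur=J back=1 fwd=0
After 6 (back): cur=HOME back=0 fwd=1
After 7 (visit(T)): cur=T back=1 fwd=0
After 8 (visit(S)): cur=S back=2 fwd=0
After 9 (back): cur=T back=1 fwd=1
After 10 (visit(Q)): cur=Q back=2 fwd=0
After 11 (back): cur=T back=1 fwd=1

Answer: T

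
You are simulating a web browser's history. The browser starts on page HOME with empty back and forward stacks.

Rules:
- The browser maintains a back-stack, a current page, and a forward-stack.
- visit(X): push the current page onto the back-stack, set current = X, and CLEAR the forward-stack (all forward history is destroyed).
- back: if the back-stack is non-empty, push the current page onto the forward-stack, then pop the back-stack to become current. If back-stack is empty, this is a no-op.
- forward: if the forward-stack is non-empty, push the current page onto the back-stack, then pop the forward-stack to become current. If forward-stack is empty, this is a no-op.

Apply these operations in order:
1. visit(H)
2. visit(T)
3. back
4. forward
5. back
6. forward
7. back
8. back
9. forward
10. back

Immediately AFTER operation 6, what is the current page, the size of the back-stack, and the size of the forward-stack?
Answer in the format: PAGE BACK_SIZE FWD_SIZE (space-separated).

After 1 (visit(H)): cur=H back=1 fwd=0
After 2 (visit(T)): cur=T back=2 fwd=0
After 3 (back): cur=H back=1 fwd=1
After 4 (forward): cur=T back=2 fwd=0
After 5 (back): cur=H back=1 fwd=1
After 6 (forward): cur=T back=2 fwd=0

T 2 0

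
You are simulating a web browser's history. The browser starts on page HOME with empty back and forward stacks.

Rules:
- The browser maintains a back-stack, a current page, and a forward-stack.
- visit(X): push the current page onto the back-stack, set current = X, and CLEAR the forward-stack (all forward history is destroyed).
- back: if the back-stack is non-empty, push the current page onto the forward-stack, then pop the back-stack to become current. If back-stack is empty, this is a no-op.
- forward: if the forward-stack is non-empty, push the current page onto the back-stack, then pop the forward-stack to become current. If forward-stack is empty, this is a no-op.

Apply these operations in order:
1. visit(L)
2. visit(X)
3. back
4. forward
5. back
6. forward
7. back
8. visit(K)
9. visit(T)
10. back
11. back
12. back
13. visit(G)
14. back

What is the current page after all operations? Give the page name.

After 1 (visit(L)): cur=L back=1 fwd=0
After 2 (visit(X)): cur=X back=2 fwd=0
After 3 (back): cur=L back=1 fwd=1
After 4 (forward): cur=X back=2 fwd=0
After 5 (back): cur=L back=1 fwd=1
After 6 (forward): cur=X back=2 fwd=0
After 7 (back): cur=L back=1 fwd=1
After 8 (visit(K)): cur=K back=2 fwd=0
After 9 (visit(T)): cur=T back=3 fwd=0
After 10 (back): cur=K back=2 fwd=1
After 11 (back): cur=L back=1 fwd=2
After 12 (back): cur=HOME back=0 fwd=3
After 13 (visit(G)): cur=G back=1 fwd=0
After 14 (back): cur=HOME back=0 fwd=1

Answer: HOME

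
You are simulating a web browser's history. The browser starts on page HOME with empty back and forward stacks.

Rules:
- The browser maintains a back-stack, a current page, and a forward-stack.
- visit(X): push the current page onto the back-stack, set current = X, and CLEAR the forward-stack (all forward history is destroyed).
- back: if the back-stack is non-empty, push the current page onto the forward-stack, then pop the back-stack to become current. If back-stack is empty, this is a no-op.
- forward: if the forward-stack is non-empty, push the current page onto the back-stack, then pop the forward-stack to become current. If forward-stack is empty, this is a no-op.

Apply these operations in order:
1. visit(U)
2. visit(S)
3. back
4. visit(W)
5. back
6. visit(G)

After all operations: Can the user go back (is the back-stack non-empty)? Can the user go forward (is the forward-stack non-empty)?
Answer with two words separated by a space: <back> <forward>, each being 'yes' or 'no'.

Answer: yes no

Derivation:
After 1 (visit(U)): cur=U back=1 fwd=0
After 2 (visit(S)): cur=S back=2 fwd=0
After 3 (back): cur=U back=1 fwd=1
After 4 (visit(W)): cur=W back=2 fwd=0
After 5 (back): cur=U back=1 fwd=1
After 6 (visit(G)): cur=G back=2 fwd=0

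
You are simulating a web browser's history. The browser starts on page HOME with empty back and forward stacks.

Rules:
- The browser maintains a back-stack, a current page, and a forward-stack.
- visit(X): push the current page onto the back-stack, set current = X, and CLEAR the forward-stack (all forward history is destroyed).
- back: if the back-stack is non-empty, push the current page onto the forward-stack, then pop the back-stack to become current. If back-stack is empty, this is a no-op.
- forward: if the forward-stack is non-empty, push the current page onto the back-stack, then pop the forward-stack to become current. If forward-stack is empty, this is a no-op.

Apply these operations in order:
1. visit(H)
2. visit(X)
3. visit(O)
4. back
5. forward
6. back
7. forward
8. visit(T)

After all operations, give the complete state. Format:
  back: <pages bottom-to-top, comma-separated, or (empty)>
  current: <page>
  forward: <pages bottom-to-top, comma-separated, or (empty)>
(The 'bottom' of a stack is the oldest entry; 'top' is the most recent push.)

After 1 (visit(H)): cur=H back=1 fwd=0
After 2 (visit(X)): cur=X back=2 fwd=0
After 3 (visit(O)): cur=O back=3 fwd=0
After 4 (back): cur=X back=2 fwd=1
After 5 (forward): cur=O back=3 fwd=0
After 6 (back): cur=X back=2 fwd=1
After 7 (forward): cur=O back=3 fwd=0
After 8 (visit(T)): cur=T back=4 fwd=0

Answer: back: HOME,H,X,O
current: T
forward: (empty)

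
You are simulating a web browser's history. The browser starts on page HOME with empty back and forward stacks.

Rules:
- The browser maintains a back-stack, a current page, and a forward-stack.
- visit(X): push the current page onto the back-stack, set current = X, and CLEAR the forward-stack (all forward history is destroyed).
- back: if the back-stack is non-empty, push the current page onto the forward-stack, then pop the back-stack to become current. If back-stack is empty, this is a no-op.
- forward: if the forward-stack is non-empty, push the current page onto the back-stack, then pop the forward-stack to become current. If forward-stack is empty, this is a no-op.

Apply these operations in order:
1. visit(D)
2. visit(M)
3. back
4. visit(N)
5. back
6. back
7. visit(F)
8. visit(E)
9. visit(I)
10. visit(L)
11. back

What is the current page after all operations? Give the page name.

After 1 (visit(D)): cur=D back=1 fwd=0
After 2 (visit(M)): cur=M back=2 fwd=0
After 3 (back): cur=D back=1 fwd=1
After 4 (visit(N)): cur=N back=2 fwd=0
After 5 (back): cur=D back=1 fwd=1
After 6 (back): cur=HOME back=0 fwd=2
After 7 (visit(F)): cur=F back=1 fwd=0
After 8 (visit(E)): cur=E back=2 fwd=0
After 9 (visit(I)): cur=I back=3 fwd=0
After 10 (visit(L)): cur=L back=4 fwd=0
After 11 (back): cur=I back=3 fwd=1

Answer: I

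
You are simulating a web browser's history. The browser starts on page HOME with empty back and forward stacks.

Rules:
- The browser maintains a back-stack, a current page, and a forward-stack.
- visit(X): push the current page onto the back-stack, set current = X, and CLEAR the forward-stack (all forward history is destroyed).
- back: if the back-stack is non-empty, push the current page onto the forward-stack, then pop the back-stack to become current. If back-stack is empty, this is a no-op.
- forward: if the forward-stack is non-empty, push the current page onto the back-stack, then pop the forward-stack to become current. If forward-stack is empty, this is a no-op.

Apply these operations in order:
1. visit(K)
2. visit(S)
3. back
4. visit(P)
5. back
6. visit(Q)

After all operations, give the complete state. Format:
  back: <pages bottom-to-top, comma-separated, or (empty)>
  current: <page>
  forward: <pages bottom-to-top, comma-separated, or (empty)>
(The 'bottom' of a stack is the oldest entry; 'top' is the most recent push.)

Answer: back: HOME,K
current: Q
forward: (empty)

Derivation:
After 1 (visit(K)): cur=K back=1 fwd=0
After 2 (visit(S)): cur=S back=2 fwd=0
After 3 (back): cur=K back=1 fwd=1
After 4 (visit(P)): cur=P back=2 fwd=0
After 5 (back): cur=K back=1 fwd=1
After 6 (visit(Q)): cur=Q back=2 fwd=0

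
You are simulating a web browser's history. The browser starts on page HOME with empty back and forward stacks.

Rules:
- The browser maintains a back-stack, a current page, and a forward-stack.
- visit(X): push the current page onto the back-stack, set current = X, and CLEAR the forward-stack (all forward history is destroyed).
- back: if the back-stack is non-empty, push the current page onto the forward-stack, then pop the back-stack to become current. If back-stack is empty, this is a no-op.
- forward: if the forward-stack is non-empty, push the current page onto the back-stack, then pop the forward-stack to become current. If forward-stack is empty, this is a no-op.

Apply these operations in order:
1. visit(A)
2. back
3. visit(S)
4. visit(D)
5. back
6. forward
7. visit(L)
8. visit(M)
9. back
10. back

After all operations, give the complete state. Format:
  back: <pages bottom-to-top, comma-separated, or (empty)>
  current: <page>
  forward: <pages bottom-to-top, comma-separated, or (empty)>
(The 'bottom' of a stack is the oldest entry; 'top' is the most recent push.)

After 1 (visit(A)): cur=A back=1 fwd=0
After 2 (back): cur=HOME back=0 fwd=1
After 3 (visit(S)): cur=S back=1 fwd=0
After 4 (visit(D)): cur=D back=2 fwd=0
After 5 (back): cur=S back=1 fwd=1
After 6 (forward): cur=D back=2 fwd=0
After 7 (visit(L)): cur=L back=3 fwd=0
After 8 (visit(M)): cur=M back=4 fwd=0
After 9 (back): cur=L back=3 fwd=1
After 10 (back): cur=D back=2 fwd=2

Answer: back: HOME,S
current: D
forward: M,L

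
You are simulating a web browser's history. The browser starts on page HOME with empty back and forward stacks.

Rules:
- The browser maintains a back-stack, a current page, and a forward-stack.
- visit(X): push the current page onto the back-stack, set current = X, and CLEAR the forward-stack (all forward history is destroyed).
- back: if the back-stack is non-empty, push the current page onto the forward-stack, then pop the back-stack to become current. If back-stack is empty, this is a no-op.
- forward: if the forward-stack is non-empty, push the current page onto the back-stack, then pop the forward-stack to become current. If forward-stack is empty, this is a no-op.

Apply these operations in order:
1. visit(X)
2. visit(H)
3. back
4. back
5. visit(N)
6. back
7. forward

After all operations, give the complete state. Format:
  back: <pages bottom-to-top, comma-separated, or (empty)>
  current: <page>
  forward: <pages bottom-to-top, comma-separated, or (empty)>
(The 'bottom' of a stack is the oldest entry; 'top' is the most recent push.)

Answer: back: HOME
current: N
forward: (empty)

Derivation:
After 1 (visit(X)): cur=X back=1 fwd=0
After 2 (visit(H)): cur=H back=2 fwd=0
After 3 (back): cur=X back=1 fwd=1
After 4 (back): cur=HOME back=0 fwd=2
After 5 (visit(N)): cur=N back=1 fwd=0
After 6 (back): cur=HOME back=0 fwd=1
After 7 (forward): cur=N back=1 fwd=0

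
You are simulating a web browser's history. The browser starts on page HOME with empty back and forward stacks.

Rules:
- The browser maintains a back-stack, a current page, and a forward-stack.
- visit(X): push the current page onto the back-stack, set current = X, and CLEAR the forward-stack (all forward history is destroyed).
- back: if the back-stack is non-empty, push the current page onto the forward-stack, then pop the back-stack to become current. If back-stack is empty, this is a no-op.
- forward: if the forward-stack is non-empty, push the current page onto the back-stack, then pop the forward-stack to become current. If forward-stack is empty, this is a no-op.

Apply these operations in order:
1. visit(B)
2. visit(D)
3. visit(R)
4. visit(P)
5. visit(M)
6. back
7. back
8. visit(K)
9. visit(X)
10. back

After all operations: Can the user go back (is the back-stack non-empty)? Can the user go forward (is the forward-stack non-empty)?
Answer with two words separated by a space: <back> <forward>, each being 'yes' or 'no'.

After 1 (visit(B)): cur=B back=1 fwd=0
After 2 (visit(D)): cur=D back=2 fwd=0
After 3 (visit(R)): cur=R back=3 fwd=0
After 4 (visit(P)): cur=P back=4 fwd=0
After 5 (visit(M)): cur=M back=5 fwd=0
After 6 (back): cur=P back=4 fwd=1
After 7 (back): cur=R back=3 fwd=2
After 8 (visit(K)): cur=K back=4 fwd=0
After 9 (visit(X)): cur=X back=5 fwd=0
After 10 (back): cur=K back=4 fwd=1

Answer: yes yes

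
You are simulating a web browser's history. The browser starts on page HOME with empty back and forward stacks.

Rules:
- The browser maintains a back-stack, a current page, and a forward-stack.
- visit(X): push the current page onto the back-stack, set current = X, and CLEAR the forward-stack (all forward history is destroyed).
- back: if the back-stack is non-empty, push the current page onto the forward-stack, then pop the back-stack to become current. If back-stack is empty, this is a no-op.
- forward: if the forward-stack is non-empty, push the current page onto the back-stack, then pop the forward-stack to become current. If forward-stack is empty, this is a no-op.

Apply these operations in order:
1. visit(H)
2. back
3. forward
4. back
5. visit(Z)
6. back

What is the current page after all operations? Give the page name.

After 1 (visit(H)): cur=H back=1 fwd=0
After 2 (back): cur=HOME back=0 fwd=1
After 3 (forward): cur=H back=1 fwd=0
After 4 (back): cur=HOME back=0 fwd=1
After 5 (visit(Z)): cur=Z back=1 fwd=0
After 6 (back): cur=HOME back=0 fwd=1

Answer: HOME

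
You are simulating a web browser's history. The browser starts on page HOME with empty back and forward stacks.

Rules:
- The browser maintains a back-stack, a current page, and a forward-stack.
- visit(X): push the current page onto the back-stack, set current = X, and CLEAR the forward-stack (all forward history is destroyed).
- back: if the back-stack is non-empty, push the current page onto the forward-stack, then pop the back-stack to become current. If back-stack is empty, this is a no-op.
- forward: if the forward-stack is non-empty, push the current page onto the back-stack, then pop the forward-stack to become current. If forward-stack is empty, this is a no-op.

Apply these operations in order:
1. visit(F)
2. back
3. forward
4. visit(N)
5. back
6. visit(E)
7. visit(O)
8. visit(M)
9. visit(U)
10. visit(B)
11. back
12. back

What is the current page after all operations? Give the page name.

Answer: M

Derivation:
After 1 (visit(F)): cur=F back=1 fwd=0
After 2 (back): cur=HOME back=0 fwd=1
After 3 (forward): cur=F back=1 fwd=0
After 4 (visit(N)): cur=N back=2 fwd=0
After 5 (back): cur=F back=1 fwd=1
After 6 (visit(E)): cur=E back=2 fwd=0
After 7 (visit(O)): cur=O back=3 fwd=0
After 8 (visit(M)): cur=M back=4 fwd=0
After 9 (visit(U)): cur=U back=5 fwd=0
After 10 (visit(B)): cur=B back=6 fwd=0
After 11 (back): cur=U back=5 fwd=1
After 12 (back): cur=M back=4 fwd=2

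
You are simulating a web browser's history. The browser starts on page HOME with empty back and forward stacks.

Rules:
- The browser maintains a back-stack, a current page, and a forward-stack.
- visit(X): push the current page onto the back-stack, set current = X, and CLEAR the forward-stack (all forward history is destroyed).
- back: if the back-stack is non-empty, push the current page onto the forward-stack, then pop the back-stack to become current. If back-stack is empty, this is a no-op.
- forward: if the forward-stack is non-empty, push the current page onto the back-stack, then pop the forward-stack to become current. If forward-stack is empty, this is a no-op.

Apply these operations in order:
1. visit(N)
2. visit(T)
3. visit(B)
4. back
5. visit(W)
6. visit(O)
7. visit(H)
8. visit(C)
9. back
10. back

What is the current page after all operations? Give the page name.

Answer: O

Derivation:
After 1 (visit(N)): cur=N back=1 fwd=0
After 2 (visit(T)): cur=T back=2 fwd=0
After 3 (visit(B)): cur=B back=3 fwd=0
After 4 (back): cur=T back=2 fwd=1
After 5 (visit(W)): cur=W back=3 fwd=0
After 6 (visit(O)): cur=O back=4 fwd=0
After 7 (visit(H)): cur=H back=5 fwd=0
After 8 (visit(C)): cur=C back=6 fwd=0
After 9 (back): cur=H back=5 fwd=1
After 10 (back): cur=O back=4 fwd=2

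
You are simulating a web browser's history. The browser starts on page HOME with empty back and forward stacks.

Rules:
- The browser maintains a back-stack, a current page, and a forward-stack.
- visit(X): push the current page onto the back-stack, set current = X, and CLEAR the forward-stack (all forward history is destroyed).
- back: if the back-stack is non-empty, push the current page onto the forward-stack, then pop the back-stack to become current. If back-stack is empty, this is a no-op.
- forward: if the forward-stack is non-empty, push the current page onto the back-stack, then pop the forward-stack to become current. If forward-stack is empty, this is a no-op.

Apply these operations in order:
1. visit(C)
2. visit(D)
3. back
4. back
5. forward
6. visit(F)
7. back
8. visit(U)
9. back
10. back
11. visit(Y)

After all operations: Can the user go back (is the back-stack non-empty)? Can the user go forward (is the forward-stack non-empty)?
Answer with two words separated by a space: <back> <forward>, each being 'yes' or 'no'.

Answer: yes no

Derivation:
After 1 (visit(C)): cur=C back=1 fwd=0
After 2 (visit(D)): cur=D back=2 fwd=0
After 3 (back): cur=C back=1 fwd=1
After 4 (back): cur=HOME back=0 fwd=2
After 5 (forward): cur=C back=1 fwd=1
After 6 (visit(F)): cur=F back=2 fwd=0
After 7 (back): cur=C back=1 fwd=1
After 8 (visit(U)): cur=U back=2 fwd=0
After 9 (back): cur=C back=1 fwd=1
After 10 (back): cur=HOME back=0 fwd=2
After 11 (visit(Y)): cur=Y back=1 fwd=0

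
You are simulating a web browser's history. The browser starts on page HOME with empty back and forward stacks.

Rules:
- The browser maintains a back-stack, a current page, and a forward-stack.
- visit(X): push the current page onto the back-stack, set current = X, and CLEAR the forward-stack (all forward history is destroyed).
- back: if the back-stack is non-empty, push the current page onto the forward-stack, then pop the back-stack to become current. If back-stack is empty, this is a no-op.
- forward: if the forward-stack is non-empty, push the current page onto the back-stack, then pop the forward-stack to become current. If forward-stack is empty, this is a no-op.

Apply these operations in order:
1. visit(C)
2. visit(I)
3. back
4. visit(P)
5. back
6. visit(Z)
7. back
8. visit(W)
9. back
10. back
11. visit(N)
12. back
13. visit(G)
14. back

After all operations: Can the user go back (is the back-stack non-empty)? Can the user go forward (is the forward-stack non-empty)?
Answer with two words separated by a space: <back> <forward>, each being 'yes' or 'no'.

Answer: no yes

Derivation:
After 1 (visit(C)): cur=C back=1 fwd=0
After 2 (visit(I)): cur=I back=2 fwd=0
After 3 (back): cur=C back=1 fwd=1
After 4 (visit(P)): cur=P back=2 fwd=0
After 5 (back): cur=C back=1 fwd=1
After 6 (visit(Z)): cur=Z back=2 fwd=0
After 7 (back): cur=C back=1 fwd=1
After 8 (visit(W)): cur=W back=2 fwd=0
After 9 (back): cur=C back=1 fwd=1
After 10 (back): cur=HOME back=0 fwd=2
After 11 (visit(N)): cur=N back=1 fwd=0
After 12 (back): cur=HOME back=0 fwd=1
After 13 (visit(G)): cur=G back=1 fwd=0
After 14 (back): cur=HOME back=0 fwd=1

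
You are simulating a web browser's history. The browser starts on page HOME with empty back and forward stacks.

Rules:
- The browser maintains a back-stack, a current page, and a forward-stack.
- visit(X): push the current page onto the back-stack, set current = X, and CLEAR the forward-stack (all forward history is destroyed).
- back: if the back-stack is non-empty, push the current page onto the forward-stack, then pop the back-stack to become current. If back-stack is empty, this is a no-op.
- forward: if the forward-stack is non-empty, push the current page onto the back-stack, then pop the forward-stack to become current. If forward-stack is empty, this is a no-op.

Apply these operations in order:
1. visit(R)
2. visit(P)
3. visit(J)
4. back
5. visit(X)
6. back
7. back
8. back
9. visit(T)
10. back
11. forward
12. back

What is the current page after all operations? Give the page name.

Answer: HOME

Derivation:
After 1 (visit(R)): cur=R back=1 fwd=0
After 2 (visit(P)): cur=P back=2 fwd=0
After 3 (visit(J)): cur=J back=3 fwd=0
After 4 (back): cur=P back=2 fwd=1
After 5 (visit(X)): cur=X back=3 fwd=0
After 6 (back): cur=P back=2 fwd=1
After 7 (back): cur=R back=1 fwd=2
After 8 (back): cur=HOME back=0 fwd=3
After 9 (visit(T)): cur=T back=1 fwd=0
After 10 (back): cur=HOME back=0 fwd=1
After 11 (forward): cur=T back=1 fwd=0
After 12 (back): cur=HOME back=0 fwd=1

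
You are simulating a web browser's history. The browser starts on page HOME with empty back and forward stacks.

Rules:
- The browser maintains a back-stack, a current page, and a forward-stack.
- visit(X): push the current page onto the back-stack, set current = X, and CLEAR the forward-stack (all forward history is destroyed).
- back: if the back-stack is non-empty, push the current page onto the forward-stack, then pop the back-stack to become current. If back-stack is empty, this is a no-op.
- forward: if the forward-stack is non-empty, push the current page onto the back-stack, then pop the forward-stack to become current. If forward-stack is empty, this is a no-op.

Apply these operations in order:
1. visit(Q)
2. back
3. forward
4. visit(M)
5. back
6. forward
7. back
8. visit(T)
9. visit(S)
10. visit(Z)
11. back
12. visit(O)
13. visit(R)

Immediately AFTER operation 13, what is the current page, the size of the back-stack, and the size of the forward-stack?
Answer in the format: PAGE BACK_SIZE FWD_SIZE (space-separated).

After 1 (visit(Q)): cur=Q back=1 fwd=0
After 2 (back): cur=HOME back=0 fwd=1
After 3 (forward): cur=Q back=1 fwd=0
After 4 (visit(M)): cur=M back=2 fwd=0
After 5 (back): cur=Q back=1 fwd=1
After 6 (forward): cur=M back=2 fwd=0
After 7 (back): cur=Q back=1 fwd=1
After 8 (visit(T)): cur=T back=2 fwd=0
After 9 (visit(S)): cur=S back=3 fwd=0
After 10 (visit(Z)): cur=Z back=4 fwd=0
After 11 (back): cur=S back=3 fwd=1
After 12 (visit(O)): cur=O back=4 fwd=0
After 13 (visit(R)): cur=R back=5 fwd=0

R 5 0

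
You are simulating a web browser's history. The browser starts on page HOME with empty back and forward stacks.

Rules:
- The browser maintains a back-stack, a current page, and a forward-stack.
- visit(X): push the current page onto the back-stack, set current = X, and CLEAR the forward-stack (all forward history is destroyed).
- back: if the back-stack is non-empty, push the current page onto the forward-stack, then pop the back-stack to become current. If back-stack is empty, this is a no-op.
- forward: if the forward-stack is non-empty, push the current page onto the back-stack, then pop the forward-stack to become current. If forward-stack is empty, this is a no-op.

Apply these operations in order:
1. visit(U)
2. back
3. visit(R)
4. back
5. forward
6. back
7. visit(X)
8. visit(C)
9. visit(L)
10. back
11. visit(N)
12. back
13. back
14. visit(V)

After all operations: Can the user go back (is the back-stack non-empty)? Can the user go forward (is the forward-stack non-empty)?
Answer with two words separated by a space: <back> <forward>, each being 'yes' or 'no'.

After 1 (visit(U)): cur=U back=1 fwd=0
After 2 (back): cur=HOME back=0 fwd=1
After 3 (visit(R)): cur=R back=1 fwd=0
After 4 (back): cur=HOME back=0 fwd=1
After 5 (forward): cur=R back=1 fwd=0
After 6 (back): cur=HOME back=0 fwd=1
After 7 (visit(X)): cur=X back=1 fwd=0
After 8 (visit(C)): cur=C back=2 fwd=0
After 9 (visit(L)): cur=L back=3 fwd=0
After 10 (back): cur=C back=2 fwd=1
After 11 (visit(N)): cur=N back=3 fwd=0
After 12 (back): cur=C back=2 fwd=1
After 13 (back): cur=X back=1 fwd=2
After 14 (visit(V)): cur=V back=2 fwd=0

Answer: yes no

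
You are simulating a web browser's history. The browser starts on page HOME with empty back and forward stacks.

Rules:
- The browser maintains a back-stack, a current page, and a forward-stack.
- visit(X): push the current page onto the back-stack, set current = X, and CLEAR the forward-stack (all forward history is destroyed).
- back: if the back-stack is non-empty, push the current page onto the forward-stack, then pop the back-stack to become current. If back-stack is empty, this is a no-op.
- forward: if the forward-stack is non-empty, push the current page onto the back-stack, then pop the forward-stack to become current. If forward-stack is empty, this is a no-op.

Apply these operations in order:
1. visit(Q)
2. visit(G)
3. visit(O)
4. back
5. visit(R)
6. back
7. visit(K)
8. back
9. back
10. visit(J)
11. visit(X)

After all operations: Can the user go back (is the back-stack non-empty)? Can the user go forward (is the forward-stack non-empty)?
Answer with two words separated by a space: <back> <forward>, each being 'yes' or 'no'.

Answer: yes no

Derivation:
After 1 (visit(Q)): cur=Q back=1 fwd=0
After 2 (visit(G)): cur=G back=2 fwd=0
After 3 (visit(O)): cur=O back=3 fwd=0
After 4 (back): cur=G back=2 fwd=1
After 5 (visit(R)): cur=R back=3 fwd=0
After 6 (back): cur=G back=2 fwd=1
After 7 (visit(K)): cur=K back=3 fwd=0
After 8 (back): cur=G back=2 fwd=1
After 9 (back): cur=Q back=1 fwd=2
After 10 (visit(J)): cur=J back=2 fwd=0
After 11 (visit(X)): cur=X back=3 fwd=0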